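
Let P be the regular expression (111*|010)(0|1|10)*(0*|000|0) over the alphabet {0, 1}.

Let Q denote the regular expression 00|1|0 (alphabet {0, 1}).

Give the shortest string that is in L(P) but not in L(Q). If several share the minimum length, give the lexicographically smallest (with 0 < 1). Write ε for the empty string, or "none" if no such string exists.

The string 11 is accepted by P but not by Q.
No shorter string lies in the difference, and 11 is the lexicographically first length-2 string in L(P) \ L(Q).

11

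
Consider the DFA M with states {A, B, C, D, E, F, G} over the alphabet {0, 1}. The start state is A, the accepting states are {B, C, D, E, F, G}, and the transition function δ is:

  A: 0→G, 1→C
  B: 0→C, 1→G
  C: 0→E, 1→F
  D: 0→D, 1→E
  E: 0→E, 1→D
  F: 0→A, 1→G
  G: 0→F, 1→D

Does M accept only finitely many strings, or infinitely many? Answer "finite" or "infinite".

infinite

State D is reachable from the start and can reach an accepting state, and it lies on the cycle D → D.
Traversing that cycle any number of times yields accepted strings of unbounded length, so the language is infinite.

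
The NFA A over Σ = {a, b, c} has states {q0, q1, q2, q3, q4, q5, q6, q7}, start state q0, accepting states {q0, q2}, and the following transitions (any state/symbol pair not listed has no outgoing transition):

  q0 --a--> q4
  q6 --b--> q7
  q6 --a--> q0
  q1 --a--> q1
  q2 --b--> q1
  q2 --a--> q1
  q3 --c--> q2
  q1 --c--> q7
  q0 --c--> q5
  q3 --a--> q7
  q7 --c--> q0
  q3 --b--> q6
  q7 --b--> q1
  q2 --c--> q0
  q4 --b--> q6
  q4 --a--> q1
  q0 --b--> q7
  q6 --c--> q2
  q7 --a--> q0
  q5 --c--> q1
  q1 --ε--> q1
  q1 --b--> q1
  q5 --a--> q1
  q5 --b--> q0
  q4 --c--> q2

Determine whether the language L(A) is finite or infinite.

infinite

State q1 is reachable from the start and can reach an accepting state, and it lies on the cycle q1 → q1.
Traversing that cycle any number of times yields accepted strings of unbounded length, so the language is infinite.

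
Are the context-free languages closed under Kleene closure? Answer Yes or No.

Yes

If S₁ is the start symbol of a grammar for L, the grammar with new start symbol S and productions S → S₁S | ε generates L*.
So the context-free languages are closed under Kleene star.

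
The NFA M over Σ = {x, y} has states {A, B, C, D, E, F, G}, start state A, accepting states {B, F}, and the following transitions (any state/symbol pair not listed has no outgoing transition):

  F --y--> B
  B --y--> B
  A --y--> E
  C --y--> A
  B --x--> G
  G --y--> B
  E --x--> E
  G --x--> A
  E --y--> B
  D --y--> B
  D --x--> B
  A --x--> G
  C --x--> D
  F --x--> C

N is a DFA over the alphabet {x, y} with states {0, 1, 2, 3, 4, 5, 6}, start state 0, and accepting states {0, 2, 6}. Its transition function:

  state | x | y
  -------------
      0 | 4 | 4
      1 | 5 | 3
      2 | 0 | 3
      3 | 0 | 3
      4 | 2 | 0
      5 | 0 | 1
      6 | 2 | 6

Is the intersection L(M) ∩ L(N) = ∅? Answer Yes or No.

The string xy is accepted by both M and N.
Hence L(M) ∩ L(N) ≠ ∅.

No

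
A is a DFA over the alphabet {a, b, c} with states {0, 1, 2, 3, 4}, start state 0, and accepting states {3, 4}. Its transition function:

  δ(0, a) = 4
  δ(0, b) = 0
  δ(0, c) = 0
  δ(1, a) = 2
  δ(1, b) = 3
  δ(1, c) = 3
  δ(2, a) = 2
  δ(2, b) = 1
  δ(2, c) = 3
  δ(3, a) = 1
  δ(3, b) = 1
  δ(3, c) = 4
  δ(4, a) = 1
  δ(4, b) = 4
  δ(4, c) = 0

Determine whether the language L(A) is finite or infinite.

infinite

State 0 is reachable from the start and can reach an accepting state, and it lies on the cycle 0 → 0.
Traversing that cycle any number of times yields accepted strings of unbounded length, so the language is infinite.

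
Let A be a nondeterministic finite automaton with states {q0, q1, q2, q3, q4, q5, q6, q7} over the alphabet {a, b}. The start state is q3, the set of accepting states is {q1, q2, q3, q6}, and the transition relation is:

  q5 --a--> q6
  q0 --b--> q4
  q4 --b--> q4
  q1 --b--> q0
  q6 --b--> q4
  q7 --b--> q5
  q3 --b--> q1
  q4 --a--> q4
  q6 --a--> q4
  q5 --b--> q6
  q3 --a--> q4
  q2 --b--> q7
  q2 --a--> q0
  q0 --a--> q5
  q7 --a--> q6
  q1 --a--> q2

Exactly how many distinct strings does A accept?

10

The useful subgraph on states {q0, q1, q2, q3, q5, q6, q7} is acyclic, so L(A) is finite; the longest accepting path visits 6 useful states, giving maximum string length 5.
Counting accepting paths from q3 by length: 1 of length 0, 1 of length 1, 1 of length 2, 3 of length 4, 4 of length 5. Total 10.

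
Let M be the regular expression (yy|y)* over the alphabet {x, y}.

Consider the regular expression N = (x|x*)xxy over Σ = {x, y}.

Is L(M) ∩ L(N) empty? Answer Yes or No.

Converting the expression M to a DFA (subset construction, then merging equivalent states) gives the minimal DFA with states {m0, m1}, start state m0, accepting states {m0} and transitions m0: x→m1, y→m0; m1: x→m1, y→m1.
Converting the expression N to a DFA (subset construction, then merging equivalent states) gives the minimal DFA with states {n0, n1, n2, n3, n4}, start state n0, accepting states {n4} and transitions n0: x→n1, y→n2; n1: x→n3, y→n2; n2: x→n2, y→n2; n3: x→n3, y→n4; n4: x→n2, y→n2.
Exploring the product automaton M × N from the start pair (m0, n0), following both machines on each input symbol, reaches 6 state pairs: (m0, n0), (m1, n1), (m0, n2), (m1, n3), (m1, n2), (m1, n4).
M accepts in {m0} and N accepts in {n4}; no reachable pair has both components accepting, so no string drives both machines to acceptance simultaneously and L(M) ∩ L(N) = ∅.
So no string is accepted by both, and the intersection is empty.

Yes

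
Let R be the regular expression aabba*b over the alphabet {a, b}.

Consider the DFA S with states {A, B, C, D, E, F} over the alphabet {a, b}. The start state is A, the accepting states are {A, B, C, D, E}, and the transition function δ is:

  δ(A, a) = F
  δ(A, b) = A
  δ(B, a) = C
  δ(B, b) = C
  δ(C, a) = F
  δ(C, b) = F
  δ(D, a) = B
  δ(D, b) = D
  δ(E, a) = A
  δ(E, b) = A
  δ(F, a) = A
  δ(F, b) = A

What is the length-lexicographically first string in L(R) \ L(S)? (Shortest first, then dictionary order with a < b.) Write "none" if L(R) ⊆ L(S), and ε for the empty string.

Converting the expression R to a DFA (subset construction, then merging equivalent states) gives the minimal DFA with states {r0, r1, r2, r3, r4, r5, r6}, start state r0, accepting states {r6} and transitions r0: a→r1, b→r2; r1: a→r3, b→r2; r2: a→r2, b→r2; r3: a→r2, b→r4; r4: a→r2, b→r5; r5: a→r5, b→r6; r6: a→r2, b→r2.
Exploring the product automaton R × S from the start pair (r0, A), following both machines on each input symbol, reaches 9 state pairs: (r0, A), (r1, F), (r2, A), (r3, A), (r2, F), (r4, A), (r5, A), (r5, F), (r6, A).
R accepts in {r6} and S accepts in {A, B, C, D, E}. The reachable pairs whose R-component is accepting are (r6, A); in each of them the S-component is accepting too, so the product for L(R) \ L(S) (R-component accepting, S-component rejecting) has no reachable accepting pair and the difference is empty.
So every string accepted by R is also accepted by S: L(R) \ L(S) = ∅ and there is no such string.

none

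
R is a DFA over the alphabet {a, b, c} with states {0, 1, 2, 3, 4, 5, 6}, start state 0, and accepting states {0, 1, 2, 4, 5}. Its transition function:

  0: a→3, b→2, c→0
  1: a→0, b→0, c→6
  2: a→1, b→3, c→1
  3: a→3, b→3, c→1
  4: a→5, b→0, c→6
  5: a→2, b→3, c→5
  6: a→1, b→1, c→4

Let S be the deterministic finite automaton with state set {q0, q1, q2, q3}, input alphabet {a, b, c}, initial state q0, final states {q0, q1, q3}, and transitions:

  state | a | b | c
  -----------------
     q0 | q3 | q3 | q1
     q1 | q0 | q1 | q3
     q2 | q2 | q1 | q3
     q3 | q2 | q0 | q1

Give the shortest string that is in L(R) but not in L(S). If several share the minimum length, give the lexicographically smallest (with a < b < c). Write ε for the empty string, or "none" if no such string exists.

The string ba is accepted by R but not by S.
No shorter string lies in the difference, and ba is the lexicographically first length-2 string in L(R) \ L(S).

ba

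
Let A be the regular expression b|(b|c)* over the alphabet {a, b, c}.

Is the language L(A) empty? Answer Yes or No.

The empty string ε matches the expression, so it belongs to L(A).
Since L(A) contains at least one string, it is not empty.

No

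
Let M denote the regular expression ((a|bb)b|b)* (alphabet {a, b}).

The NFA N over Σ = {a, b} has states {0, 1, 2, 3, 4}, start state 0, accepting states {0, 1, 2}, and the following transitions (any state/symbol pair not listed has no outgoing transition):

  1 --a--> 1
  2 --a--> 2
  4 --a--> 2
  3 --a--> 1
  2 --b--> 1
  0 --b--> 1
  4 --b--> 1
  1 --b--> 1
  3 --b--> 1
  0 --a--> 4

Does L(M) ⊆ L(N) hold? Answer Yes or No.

Yes

Converting the expression M to a DFA (subset construction, then merging equivalent states) gives the minimal DFA with states {m0, m1, m2}, start state m0, accepting states {m0} and transitions m0: a→m1, b→m0; m1: a→m2, b→m0; m2: a→m2, b→m2.
Exploring the product automaton M × N from the start pair (m0, 0), following both machines on each input symbol, reaches 6 state pairs: (m0, 0), (m1, 4), (m0, 1), (m2, 2), (m1, 1), (m2, 1).
M accepts in {m0} and N accepts in {0, 1, 2}. The reachable pairs whose M-component is accepting are (m0, 0), (m0, 1); in each of them the N-component is accepting too, so the product for L(M) \ L(N) (M-component accepting, N-component rejecting) has no reachable accepting pair and the difference is empty.
Hence every string in L(M) is also in L(N).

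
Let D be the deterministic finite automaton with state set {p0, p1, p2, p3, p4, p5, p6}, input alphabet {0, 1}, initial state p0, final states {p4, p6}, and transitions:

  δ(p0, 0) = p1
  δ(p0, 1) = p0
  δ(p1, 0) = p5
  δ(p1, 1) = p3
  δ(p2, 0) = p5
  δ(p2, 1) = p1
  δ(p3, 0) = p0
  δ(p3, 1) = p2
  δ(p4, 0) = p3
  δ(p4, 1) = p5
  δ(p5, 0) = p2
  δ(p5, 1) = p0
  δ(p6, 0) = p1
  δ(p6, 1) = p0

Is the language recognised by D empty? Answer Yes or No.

The states reachable from the start state are {p0, p1, p2, p3, p5}.
None of the accepting states {p4, p6} is reachable, so no string is accepted and L(D) = ∅.

Yes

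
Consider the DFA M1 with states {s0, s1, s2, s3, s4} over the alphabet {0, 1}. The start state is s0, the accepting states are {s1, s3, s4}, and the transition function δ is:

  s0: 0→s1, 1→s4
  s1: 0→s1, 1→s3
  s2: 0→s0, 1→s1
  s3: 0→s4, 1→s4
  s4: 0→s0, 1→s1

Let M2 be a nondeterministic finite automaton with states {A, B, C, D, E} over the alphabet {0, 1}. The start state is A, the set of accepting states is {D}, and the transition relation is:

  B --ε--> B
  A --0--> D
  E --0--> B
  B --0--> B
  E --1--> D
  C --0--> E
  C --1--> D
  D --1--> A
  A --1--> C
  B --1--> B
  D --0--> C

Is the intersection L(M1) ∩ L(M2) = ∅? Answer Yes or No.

The string 0 is accepted by both M1 and M2.
Hence L(M1) ∩ L(M2) ≠ ∅.

No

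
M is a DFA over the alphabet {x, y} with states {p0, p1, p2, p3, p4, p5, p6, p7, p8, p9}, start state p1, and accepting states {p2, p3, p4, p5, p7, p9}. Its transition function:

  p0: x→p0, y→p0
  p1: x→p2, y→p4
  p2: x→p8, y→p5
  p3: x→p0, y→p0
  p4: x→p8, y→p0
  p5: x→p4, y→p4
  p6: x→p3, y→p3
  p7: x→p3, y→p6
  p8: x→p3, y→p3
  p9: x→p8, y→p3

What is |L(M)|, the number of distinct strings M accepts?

The useful subgraph on states {p1, p2, p3, p4, p5, p8} is acyclic, so L(M) is finite; the longest accepting path visits 6 useful states, giving maximum string length 5.
Counting accepting paths from p1 by length: 2 of length 1, 1 of length 2, 6 of length 3, 4 of length 5. Total 13.

13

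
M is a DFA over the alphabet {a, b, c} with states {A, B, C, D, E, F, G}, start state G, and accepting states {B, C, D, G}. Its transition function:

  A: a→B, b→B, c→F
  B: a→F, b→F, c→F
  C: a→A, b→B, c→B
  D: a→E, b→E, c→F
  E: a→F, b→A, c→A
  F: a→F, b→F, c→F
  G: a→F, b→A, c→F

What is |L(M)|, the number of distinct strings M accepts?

The useful subgraph on states {A, B, G} is acyclic, so L(M) is finite; the longest accepting path visits 3 useful states, giving maximum string length 2.
Counting accepting paths from G by length: 1 of length 0, 2 of length 2. Total 3.

3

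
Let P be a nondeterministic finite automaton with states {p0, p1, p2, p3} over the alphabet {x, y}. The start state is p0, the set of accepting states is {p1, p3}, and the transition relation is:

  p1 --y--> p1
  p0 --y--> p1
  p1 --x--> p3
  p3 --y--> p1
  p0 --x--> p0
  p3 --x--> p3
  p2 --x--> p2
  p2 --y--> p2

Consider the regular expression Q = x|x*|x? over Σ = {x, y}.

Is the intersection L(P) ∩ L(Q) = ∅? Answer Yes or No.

Converting the expression Q to a DFA (subset construction, then merging equivalent states) gives the minimal DFA with states {q0, q1}, start state q0, accepting states {q0} and transitions q0: x→q0, y→q1; q1: x→q1, y→q1.
Exploring the product automaton P × Q from the start pair (p0, q0), following both machines on each input symbol, reaches 3 state pairs: (p0, q0), (p1, q1), (p3, q1).
P accepts in {p1, p3} and Q accepts in {q0}; no reachable pair has both components accepting, so no string drives both machines to acceptance simultaneously and L(P) ∩ L(Q) = ∅.
So no string is accepted by both, and the intersection is empty.

Yes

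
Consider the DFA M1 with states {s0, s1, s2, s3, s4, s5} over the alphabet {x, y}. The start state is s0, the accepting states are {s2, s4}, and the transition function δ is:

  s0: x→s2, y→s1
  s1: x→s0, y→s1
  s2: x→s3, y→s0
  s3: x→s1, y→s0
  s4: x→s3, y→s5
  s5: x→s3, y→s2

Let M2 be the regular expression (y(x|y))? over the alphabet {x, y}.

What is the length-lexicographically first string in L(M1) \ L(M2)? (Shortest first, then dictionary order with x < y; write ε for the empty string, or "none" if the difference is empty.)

x

The string x is accepted by M1 but not by M2.
No shorter string lies in the difference, and x is the lexicographically first length-1 string in L(M1) \ L(M2).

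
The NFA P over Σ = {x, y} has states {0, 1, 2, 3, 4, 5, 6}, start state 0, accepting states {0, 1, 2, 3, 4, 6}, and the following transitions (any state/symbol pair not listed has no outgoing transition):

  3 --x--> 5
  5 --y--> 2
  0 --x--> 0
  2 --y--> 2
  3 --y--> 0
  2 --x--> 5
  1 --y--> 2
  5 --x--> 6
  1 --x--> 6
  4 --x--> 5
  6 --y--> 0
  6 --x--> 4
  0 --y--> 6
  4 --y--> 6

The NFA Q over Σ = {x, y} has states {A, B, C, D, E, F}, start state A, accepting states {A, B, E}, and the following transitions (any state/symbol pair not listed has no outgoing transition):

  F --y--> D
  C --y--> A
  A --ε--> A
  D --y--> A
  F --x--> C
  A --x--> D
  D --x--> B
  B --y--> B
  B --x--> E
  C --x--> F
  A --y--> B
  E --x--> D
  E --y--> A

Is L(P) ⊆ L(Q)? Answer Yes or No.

No

The string x is in L(P) but not in L(Q).
So L(P) ⊄ L(Q).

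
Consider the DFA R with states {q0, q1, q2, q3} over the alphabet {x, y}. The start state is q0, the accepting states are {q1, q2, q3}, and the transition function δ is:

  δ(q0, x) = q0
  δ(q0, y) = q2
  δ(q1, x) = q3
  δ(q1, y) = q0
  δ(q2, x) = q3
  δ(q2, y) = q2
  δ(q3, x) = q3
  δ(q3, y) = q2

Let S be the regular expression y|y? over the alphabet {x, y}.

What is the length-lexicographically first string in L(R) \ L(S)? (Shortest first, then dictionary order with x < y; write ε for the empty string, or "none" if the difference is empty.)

xy

The string xy is accepted by R but not by S.
No shorter string lies in the difference, and xy is the lexicographically first length-2 string in L(R) \ L(S).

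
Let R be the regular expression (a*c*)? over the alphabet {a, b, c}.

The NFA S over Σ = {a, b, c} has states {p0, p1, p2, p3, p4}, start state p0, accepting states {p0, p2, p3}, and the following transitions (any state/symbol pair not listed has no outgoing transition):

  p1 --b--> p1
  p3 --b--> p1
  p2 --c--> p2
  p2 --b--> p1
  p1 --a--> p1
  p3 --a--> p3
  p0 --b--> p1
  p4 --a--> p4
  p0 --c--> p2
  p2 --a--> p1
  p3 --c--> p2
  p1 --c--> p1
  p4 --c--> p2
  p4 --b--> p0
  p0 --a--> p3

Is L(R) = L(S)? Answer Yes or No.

Yes

Converting the expression R to a DFA (subset construction, then merging equivalent states) gives the minimal DFA with states {r0, r1, r2}, start state r0, accepting states {r0, r2} and transitions r0: a→r0, b→r1, c→r2; r1: a→r1, b→r1, c→r1; r2: a→r1, b→r1, c→r2.
Exploring the product automaton R × S from the start pair (r0, p0), following both machines on each input symbol, reaches 4 state pairs: (r0, p0), (r0, p3), (r1, p1), (r2, p2).
R accepts in {r0, r2} and S accepts in {p0, p2, p3}. In every reachable pair the two components are either both accepting — (r0, p0), (r0, p3), (r2, p2) — or both non-accepting, so no string is accepted by exactly one of the machines: L(R) \ L(S) and L(S) \ L(R) are both empty.
Hence every string is accepted by R iff it is accepted by S, and the two languages coincide.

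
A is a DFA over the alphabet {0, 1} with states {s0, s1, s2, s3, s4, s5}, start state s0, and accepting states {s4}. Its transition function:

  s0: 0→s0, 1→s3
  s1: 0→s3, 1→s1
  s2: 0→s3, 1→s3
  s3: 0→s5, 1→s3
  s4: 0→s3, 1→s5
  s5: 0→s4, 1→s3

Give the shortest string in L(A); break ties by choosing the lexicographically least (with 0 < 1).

A breadth-first search from s0 reaches an accepting state first via the path s0 → s3 → s5 → s4 on input 100.
No string of length < 3 is accepted (BFS exhausts all shorter strings without reaching an accepting state), and 100 is the lexicographically least accepting string of length 3.

100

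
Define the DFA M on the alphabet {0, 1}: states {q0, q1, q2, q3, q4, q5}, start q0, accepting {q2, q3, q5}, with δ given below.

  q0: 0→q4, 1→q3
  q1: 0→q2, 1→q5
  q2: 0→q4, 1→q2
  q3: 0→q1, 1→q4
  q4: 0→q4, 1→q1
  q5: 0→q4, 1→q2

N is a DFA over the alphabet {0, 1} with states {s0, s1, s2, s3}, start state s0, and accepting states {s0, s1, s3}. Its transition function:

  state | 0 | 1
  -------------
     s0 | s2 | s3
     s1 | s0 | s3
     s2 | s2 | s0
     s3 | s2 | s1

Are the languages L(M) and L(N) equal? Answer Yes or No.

The string 010 is accepted by M but rejected by N.
So L(M) ≠ L(N).

No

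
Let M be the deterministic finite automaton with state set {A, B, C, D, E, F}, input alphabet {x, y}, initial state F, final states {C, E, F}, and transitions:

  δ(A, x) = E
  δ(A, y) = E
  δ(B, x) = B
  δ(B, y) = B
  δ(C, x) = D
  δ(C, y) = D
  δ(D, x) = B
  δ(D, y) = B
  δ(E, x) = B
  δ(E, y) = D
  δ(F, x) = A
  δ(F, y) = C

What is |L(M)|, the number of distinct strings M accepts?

The useful subgraph on states {A, C, E, F} is acyclic, so L(M) is finite; the longest accepting path visits 3 useful states, giving maximum string length 2.
Counting accepting paths from F by length: 1 of length 0, 1 of length 1, 2 of length 2. Total 4.

4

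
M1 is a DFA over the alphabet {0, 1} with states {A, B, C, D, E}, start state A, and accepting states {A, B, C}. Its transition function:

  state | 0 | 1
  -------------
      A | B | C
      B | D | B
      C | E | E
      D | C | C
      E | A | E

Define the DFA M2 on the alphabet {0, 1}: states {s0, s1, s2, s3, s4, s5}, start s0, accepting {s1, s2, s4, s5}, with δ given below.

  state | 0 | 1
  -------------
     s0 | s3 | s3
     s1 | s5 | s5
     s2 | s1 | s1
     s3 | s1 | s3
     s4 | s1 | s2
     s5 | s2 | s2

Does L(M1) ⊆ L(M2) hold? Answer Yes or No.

The empty string ε is in L(M1) but not in L(M2).
So L(M1) ⊄ L(M2).

No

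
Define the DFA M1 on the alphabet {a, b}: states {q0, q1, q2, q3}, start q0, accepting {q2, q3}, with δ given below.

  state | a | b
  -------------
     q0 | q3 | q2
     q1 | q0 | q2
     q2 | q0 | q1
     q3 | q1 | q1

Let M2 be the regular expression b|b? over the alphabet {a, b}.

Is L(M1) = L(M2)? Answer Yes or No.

The string a is accepted by M1 but rejected by M2.
So L(M1) ≠ L(M2).

No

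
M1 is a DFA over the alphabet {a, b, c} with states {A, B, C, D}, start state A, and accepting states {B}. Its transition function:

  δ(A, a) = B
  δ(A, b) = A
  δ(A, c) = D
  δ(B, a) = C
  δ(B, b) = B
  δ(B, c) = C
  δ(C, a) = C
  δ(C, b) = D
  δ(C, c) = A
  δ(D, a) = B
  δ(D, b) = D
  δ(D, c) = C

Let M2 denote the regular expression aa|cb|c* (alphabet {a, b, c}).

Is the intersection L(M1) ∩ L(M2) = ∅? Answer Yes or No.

Yes

Converting the expression M2 to a DFA (subset construction, then merging equivalent states) gives the minimal DFA with states {r0, r1, r2, r3, r4, r5}, start state r0, accepting states {r0, r3, r4, r5} and transitions r0: a→r1, b→r2, c→r3; r1: a→r4, b→r2, c→r2; r2: a→r2, b→r2, c→r2; r3: a→r2, b→r4, c→r5; r4: a→r2, b→r2, c→r2; r5: a→r2, b→r2, c→r5.
Exploring the product automaton M1 × M2 from the start pair (A, r0), following both machines on each input symbol, reaches 12 state pairs: (A, r0), (B, r1), (A, r2), (D, r3), (C, r4), (B, r2), (C, r2), (D, r2), (D, r4), (C, r5), (A, r5), (D, r5).
M1 accepts in {B} and M2 accepts in {r0, r3, r4, r5}; no reachable pair has both components accepting, so no string drives both machines to acceptance simultaneously and L(M1) ∩ L(M2) = ∅.
So no string is accepted by both, and the intersection is empty.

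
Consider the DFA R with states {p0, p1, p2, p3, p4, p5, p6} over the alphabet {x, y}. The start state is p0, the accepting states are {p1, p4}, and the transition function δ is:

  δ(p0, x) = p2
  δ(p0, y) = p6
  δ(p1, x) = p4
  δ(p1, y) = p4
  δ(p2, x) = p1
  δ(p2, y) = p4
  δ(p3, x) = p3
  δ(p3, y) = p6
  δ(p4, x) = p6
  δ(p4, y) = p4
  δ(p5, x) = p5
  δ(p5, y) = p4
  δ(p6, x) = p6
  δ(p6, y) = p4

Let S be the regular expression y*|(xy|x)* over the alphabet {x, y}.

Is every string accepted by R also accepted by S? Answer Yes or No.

No

The string xyy is in L(R) but not in L(S).
So L(R) ⊄ L(S).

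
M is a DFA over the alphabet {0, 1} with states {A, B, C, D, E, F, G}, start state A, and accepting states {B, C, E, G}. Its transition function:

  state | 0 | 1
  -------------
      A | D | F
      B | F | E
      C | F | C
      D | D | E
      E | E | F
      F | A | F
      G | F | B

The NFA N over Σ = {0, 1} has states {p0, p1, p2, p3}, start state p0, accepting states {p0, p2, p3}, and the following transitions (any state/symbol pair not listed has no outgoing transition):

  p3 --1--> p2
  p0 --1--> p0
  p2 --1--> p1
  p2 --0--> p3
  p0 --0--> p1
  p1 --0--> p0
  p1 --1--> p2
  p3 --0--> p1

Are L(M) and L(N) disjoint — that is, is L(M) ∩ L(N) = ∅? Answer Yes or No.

No

The string 01 is accepted by both M and N.
Hence L(M) ∩ L(N) ≠ ∅.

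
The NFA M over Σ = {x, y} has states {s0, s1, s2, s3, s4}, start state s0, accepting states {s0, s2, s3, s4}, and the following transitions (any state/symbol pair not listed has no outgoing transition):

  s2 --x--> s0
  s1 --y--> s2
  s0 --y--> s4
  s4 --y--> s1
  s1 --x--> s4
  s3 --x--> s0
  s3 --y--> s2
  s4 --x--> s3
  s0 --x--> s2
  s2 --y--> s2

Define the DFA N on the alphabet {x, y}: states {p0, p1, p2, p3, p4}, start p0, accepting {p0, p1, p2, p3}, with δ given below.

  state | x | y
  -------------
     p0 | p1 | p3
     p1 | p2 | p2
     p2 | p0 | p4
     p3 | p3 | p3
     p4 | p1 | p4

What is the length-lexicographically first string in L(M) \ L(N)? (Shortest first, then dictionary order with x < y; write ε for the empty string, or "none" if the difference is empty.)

The string xxy is accepted by M but not by N.
No shorter string lies in the difference, and xxy is the lexicographically first length-3 string in L(M) \ L(N).

xxy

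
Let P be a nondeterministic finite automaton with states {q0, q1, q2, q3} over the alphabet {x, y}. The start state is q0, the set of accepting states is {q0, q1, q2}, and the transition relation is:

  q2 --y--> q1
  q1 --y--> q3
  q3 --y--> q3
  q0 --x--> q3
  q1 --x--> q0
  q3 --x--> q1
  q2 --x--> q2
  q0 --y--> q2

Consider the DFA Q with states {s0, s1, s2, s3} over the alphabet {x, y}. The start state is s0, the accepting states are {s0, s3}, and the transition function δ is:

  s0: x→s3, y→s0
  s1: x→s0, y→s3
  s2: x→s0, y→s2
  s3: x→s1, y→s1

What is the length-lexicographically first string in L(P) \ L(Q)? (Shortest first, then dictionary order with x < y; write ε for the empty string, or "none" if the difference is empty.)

xx

The string xx is accepted by P but not by Q.
No shorter string lies in the difference, and xx is the lexicographically first length-2 string in L(P) \ L(Q).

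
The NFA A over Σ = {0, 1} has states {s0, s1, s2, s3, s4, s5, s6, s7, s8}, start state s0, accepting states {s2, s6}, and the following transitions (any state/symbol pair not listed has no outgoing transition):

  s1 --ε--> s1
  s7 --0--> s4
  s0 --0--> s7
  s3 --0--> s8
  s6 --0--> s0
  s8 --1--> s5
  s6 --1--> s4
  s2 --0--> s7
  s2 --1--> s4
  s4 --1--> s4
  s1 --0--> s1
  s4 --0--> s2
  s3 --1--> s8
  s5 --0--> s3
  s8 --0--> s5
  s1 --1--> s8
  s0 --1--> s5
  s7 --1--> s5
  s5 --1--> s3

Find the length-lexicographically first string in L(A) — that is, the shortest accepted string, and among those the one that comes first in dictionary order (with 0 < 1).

000

A breadth-first search from s0 reaches an accepting state first via the path s0 → s7 → s4 → s2 on input 000.
No string of length < 3 is accepted (BFS exhausts all shorter strings without reaching an accepting state), and 000 is the lexicographically least accepting string of length 3.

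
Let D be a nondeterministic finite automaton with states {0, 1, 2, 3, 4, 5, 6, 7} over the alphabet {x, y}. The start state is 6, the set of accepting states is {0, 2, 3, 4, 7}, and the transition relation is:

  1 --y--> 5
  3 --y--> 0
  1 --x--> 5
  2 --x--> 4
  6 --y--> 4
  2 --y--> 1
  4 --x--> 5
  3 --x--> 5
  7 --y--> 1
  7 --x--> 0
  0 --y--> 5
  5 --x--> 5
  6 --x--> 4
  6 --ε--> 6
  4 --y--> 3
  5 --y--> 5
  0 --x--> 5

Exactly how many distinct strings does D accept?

The useful subgraph on states {0, 3, 4, 6} is acyclic, so L(D) is finite; the longest accepting path visits 4 useful states, giving maximum string length 3.
Counting accepting paths from 6 by length: 2 of length 1, 2 of length 2, 2 of length 3. Total 6.

6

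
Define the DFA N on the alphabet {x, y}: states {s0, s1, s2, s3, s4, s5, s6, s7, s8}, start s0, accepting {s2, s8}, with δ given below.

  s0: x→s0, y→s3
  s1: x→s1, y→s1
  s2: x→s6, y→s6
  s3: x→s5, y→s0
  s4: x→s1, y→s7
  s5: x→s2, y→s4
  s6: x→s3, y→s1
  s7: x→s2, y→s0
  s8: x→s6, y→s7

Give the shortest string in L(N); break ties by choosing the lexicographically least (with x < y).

yxx

A breadth-first search from s0 reaches an accepting state first via the path s0 → s3 → s5 → s2 on input yxx.
No string of length < 3 is accepted (BFS exhausts all shorter strings without reaching an accepting state), and yxx is the lexicographically least accepting string of length 3.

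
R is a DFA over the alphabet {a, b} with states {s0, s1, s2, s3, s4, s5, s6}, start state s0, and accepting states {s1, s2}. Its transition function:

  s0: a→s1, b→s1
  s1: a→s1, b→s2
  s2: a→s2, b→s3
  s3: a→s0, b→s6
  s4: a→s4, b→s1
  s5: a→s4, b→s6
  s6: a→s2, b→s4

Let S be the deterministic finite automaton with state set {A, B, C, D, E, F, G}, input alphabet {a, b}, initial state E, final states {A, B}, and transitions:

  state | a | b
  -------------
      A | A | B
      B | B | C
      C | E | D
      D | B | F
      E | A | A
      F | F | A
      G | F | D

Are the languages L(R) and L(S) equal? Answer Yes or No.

Exploring the product automaton R × S from the start pair (s0, E), following both machines on each input symbol, reaches 6 state pairs: (s0, E), (s1, A), (s2, B), (s3, C), (s6, D), (s4, F).
R accepts in {s1, s2} and S accepts in {A, B}. In every reachable pair the two components are either both accepting — (s1, A), (s2, B) — or both non-accepting, so no string is accepted by exactly one of the machines: L(R) \ L(S) and L(S) \ L(R) are both empty.
Hence every string is accepted by R iff it is accepted by S, and the two languages coincide.

Yes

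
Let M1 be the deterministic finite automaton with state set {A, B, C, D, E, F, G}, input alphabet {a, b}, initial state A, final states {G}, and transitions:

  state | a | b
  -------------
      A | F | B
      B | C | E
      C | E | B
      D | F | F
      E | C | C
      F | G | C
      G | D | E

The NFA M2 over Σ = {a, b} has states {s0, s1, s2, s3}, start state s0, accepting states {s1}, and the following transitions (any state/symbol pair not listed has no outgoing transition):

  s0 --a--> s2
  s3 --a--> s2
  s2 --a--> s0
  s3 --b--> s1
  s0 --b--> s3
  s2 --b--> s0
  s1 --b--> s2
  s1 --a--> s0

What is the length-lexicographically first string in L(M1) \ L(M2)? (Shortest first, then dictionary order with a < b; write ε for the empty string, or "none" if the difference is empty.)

The string aa is accepted by M1 but not by M2.
No shorter string lies in the difference, and aa is the lexicographically first length-2 string in L(M1) \ L(M2).

aa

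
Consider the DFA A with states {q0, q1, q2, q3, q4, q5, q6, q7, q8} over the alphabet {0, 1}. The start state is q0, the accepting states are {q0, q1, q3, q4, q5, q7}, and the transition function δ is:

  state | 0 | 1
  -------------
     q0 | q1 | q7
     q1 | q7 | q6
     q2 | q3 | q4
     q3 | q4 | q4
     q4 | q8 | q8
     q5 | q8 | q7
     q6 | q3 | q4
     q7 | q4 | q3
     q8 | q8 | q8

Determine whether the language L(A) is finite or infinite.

The useful states (reachable from q0 and able to reach an accepting state) are {q0, q1, q3, q4, q6, q7}.
Restricted to these states the transition graph has no cycle, so every accepting path has bounded length and L is finite.

finite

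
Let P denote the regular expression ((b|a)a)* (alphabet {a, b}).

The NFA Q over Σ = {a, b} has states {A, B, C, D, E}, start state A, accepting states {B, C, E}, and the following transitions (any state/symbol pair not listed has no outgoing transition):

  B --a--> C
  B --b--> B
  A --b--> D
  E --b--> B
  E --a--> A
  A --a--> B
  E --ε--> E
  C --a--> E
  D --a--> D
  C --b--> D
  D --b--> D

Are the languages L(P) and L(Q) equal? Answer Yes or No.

No

The empty string ε is accepted by P but rejected by Q.
So L(P) ≠ L(Q).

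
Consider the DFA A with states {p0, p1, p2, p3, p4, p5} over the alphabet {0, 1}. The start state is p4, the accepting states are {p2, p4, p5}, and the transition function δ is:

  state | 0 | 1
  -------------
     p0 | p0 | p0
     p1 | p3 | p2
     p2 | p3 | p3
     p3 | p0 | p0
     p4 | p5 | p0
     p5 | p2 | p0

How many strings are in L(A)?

3

The useful subgraph on states {p2, p4, p5} is acyclic, so L(A) is finite; the longest accepting path visits 3 useful states, giving maximum string length 2.
Counting accepting paths from p4 by length: 1 of length 0, 1 of length 1, 1 of length 2. Total 3.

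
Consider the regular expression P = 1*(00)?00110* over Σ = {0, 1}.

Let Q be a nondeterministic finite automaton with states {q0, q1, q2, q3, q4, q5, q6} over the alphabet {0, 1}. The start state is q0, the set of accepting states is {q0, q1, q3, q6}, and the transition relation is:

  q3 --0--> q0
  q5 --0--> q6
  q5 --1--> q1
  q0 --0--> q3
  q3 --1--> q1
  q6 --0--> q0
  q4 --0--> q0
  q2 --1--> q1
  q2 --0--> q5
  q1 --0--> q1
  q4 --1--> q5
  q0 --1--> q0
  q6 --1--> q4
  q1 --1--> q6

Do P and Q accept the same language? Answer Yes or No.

The empty string ε is accepted by Q but rejected by P.
So L(P) ≠ L(Q).

No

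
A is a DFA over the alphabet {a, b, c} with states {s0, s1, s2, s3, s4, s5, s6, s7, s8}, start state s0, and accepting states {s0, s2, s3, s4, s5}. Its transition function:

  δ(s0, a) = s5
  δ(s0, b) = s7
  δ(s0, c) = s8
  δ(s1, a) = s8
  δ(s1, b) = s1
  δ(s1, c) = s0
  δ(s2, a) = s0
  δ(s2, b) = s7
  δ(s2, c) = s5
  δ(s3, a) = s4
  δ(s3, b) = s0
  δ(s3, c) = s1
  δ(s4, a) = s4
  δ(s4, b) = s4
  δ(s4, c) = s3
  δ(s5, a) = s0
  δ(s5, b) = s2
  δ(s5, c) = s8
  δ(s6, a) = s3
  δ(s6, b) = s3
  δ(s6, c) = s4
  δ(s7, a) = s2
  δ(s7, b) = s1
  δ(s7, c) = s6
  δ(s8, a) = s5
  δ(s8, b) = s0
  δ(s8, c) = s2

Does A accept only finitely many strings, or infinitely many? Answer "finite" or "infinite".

infinite

State s0 is reachable from the start and can reach an accepting state, and it lies on the cycle s0 → s8 → s0.
Traversing that cycle any number of times yields accepted strings of unbounded length, so the language is infinite.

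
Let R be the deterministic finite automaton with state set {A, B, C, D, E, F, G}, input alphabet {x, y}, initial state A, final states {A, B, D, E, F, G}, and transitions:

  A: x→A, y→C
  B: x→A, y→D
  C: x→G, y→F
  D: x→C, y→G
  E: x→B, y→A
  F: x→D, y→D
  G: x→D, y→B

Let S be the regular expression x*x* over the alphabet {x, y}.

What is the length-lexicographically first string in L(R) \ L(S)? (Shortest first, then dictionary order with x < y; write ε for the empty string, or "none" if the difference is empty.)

The string yx is accepted by R but not by S.
No shorter string lies in the difference, and yx is the lexicographically first length-2 string in L(R) \ L(S).

yx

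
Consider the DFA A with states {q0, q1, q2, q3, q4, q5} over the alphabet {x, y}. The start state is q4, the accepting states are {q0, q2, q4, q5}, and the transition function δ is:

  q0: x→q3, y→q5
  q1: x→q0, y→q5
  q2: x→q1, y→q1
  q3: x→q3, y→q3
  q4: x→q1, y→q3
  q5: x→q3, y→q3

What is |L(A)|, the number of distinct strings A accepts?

4

The useful subgraph on states {q0, q1, q4, q5} is acyclic, so L(A) is finite; the longest accepting path visits 4 useful states, giving maximum string length 3.
Counting accepting paths from q4 by length: 1 of length 0, 2 of length 2, 1 of length 3. Total 4.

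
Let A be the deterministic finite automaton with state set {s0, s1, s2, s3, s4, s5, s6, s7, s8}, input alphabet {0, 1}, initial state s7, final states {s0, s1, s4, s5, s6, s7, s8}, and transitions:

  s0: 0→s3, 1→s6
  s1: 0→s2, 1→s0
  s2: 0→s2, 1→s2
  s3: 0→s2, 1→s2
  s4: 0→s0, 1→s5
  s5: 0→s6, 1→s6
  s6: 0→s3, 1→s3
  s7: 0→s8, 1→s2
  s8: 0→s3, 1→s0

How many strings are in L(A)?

4

The useful subgraph on states {s0, s6, s7, s8} is acyclic, so L(A) is finite; the longest accepting path visits 4 useful states, giving maximum string length 3.
Counting accepting paths from s7 by length: 1 of length 0, 1 of length 1, 1 of length 2, 1 of length 3. Total 4.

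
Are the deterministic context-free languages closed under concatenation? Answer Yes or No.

No

Take L₁ = {ε, c} (finite, hence regular and DCFL) and L₂ = {c aⁿbⁿ : n≥0} ∪ {cc aⁿb²ⁿ : n≥0} (a DCFL: the number of leading c's tells the DPDA whether to pop one stack symbol per b or per two b's). Then L₁L₂ ∩ cca⁺b* = {cc aⁿbⁿ : n≥1} ∪ {cc aⁿb²ⁿ : n≥1}. If L₁L₂ were a DCFL, so would be this intersection with a regular set, and a DPDA for it started from its configuration after reading cc would accept {aⁿbⁿ : n≥1} ∪ {aⁿb²ⁿ : n≥1}, which no deterministic PDA accepts (a DPDA for it would have a single run on aⁿb²ⁿ, accepting after the prefix aⁿbⁿ and accepting again after n more b's; an ordinary PDA that simulates it on a's and b's and, at any moment when it is accepting, may switch to reading only a fresh letter d while feeding each d to the simulation as a b, would accept aⁱbʲdᵏ (k≥1) exactly when both aⁱbʲ and aⁱbʲ⁺ᵏ are in the language, i.e. its language intersected with the regular set a*b*d⁺ would be exactly {aⁿbⁿdⁿ : n≥1} — impossible, since context-free languages are closed under intersection with regular sets and {aⁿbⁿdⁿ} is not context-free). Hence L₁L₂ is not a DCFL.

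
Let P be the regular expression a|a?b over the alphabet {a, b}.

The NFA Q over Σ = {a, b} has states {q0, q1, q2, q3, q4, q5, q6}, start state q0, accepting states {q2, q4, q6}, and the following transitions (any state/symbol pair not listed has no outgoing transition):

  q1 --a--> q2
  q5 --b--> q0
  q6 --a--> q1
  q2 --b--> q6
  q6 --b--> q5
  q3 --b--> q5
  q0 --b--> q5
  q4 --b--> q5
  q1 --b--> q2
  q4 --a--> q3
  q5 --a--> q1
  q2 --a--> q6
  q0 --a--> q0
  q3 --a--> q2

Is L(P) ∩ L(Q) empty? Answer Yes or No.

Converting the expression P to a DFA (subset construction, then merging equivalent states) gives the minimal DFA with states {p0, p1, p2, p3}, start state p0, accepting states {p1, p2} and transitions p0: a→p1, b→p2; p1: a→p3, b→p2; p2: a→p3, b→p3; p3: a→p3, b→p3.
Exploring the product automaton P × Q from the start pair (p0, q0), following both machines on each input symbol, reaches 8 state pairs: (p0, q0), (p1, q0), (p2, q5), (p3, q0), (p3, q1), (p3, q5), (p3, q2), (p3, q6).
P accepts in {p1, p2} and Q accepts in {q2, q4, q6}; no reachable pair has both components accepting, so no string drives both machines to acceptance simultaneously and L(P) ∩ L(Q) = ∅.
So no string is accepted by both, and the intersection is empty.

Yes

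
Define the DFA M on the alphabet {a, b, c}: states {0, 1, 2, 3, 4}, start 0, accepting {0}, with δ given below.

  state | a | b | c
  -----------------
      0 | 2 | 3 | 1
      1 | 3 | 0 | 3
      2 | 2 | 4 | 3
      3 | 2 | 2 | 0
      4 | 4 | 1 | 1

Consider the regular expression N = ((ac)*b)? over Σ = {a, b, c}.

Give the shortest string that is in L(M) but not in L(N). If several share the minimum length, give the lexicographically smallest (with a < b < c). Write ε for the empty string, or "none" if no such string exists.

The string bc is accepted by M but not by N.
No shorter string lies in the difference, and bc is the lexicographically first length-2 string in L(M) \ L(N).

bc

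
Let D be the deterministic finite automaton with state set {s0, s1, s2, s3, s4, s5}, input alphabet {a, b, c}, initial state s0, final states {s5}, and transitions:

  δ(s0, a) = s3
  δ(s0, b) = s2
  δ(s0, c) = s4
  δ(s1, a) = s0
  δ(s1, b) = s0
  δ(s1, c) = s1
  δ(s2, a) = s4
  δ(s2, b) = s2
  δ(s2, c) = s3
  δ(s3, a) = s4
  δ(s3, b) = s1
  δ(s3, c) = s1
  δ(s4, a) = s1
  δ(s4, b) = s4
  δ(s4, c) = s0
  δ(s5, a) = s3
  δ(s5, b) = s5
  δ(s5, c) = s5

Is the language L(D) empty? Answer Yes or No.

Yes

The states reachable from the start state are {s0, s1, s2, s3, s4}.
None of the accepting states {s5} is reachable, so no string is accepted and L(D) = ∅.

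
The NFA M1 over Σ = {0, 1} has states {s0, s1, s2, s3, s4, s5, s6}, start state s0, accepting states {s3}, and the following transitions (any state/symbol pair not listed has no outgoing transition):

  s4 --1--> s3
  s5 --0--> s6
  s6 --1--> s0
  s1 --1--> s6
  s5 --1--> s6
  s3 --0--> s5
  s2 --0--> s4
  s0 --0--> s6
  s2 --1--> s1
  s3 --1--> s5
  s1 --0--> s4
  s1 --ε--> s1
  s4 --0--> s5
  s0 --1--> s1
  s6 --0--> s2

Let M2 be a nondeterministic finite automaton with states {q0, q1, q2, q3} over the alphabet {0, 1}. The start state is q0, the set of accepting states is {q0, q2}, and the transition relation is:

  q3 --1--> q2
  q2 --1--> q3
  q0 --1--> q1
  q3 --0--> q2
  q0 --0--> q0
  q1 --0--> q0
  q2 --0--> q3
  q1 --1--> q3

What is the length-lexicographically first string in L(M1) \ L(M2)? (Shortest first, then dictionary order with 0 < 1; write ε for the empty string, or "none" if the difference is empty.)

101

The string 101 is accepted by M1 but not by M2.
No shorter string lies in the difference, and 101 is the lexicographically first length-3 string in L(M1) \ L(M2).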